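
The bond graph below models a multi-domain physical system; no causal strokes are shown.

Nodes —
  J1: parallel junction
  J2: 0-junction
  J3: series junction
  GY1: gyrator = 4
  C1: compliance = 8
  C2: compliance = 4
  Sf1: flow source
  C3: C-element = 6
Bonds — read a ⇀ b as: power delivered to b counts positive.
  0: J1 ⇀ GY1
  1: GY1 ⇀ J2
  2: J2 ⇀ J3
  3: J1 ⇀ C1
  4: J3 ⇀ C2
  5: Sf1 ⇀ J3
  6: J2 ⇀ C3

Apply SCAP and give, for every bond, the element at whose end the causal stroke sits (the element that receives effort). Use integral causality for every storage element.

b5 |Sf1  (source Sf1 imposes f)
b2 |J3  (common-f at J3 fixed by 5)
b4 |J3  (J3: bond 5 brought flow, rest push out)
b3 |J1  (C1: C, integral causality)
b0 |GY1  (J1 effort already set via bond 3)
b1 |GY1  (GY1 both-in/both-out from 0)
b6 |J2  (J2 needs exactly one e-in)

β0 stroke at GY1
β1 stroke at GY1
β2 stroke at J3
β3 stroke at J1
β4 stroke at J3
β5 stroke at Sf1
β6 stroke at J2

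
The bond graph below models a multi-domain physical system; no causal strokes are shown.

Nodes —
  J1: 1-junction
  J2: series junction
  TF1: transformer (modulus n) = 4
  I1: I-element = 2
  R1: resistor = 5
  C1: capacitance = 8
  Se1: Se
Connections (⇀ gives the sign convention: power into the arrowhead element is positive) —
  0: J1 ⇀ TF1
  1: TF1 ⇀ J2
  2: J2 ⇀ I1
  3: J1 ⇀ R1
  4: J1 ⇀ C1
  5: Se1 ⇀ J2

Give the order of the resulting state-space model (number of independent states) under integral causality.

2  (C1, I1 all integral)

b5 stroke at J2  (Se1 (Se) sets effort on bond)
b2 stroke at I1  (I1 integral (f out))
b1 stroke at J2  (common-f at J2 fixed by 2)
b0 stroke at TF1  (TF1 one-in-one-out from 1)
b3 stroke at J1  (J1 flow already set via bond 0)
b4 stroke at J1  (J1: bond 0 brought flow, rest push out)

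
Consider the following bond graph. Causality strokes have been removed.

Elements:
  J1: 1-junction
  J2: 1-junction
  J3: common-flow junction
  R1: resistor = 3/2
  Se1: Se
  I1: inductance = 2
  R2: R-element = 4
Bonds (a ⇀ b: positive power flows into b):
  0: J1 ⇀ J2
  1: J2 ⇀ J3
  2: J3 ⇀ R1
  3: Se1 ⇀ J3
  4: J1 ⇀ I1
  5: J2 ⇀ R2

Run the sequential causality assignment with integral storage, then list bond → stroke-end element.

b3 stroke at J3  (Se1 (Se) sets effort on bond)
b4 stroke at I1  (I1 integral (f out))
b0 stroke at J1  (1-jn J1 has f-setter on 4)
b1 stroke at J2  (J2 flow already set via bond 0)
b5 stroke at J2  (common-f at J2 fixed by 0)
b2 stroke at J3  (J3 flow already set via bond 1)

bond 0 →J1
bond 1 →J2
bond 2 →J3
bond 3 →J3
bond 4 →I1
bond 5 →J2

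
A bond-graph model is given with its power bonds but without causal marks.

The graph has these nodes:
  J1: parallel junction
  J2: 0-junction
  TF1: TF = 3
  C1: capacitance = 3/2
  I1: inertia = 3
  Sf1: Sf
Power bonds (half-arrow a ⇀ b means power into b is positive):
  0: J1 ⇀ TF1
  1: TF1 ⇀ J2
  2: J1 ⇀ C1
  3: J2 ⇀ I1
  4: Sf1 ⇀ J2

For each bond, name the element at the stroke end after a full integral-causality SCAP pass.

bond 4 →Sf1  (Sf1 (Sf) sets flow on bond)
bond 2 →J1  (C1 integral (e out))
bond 0 →TF1  (J1: bond 2 brought effort, rest push out)
bond 1 →J2  (TF TF1: opposite of bond 0)
bond 3 →I1  (J2 effort already set via bond 1)

b0 stroke at TF1
b1 stroke at J2
b2 stroke at J1
b3 stroke at I1
b4 stroke at Sf1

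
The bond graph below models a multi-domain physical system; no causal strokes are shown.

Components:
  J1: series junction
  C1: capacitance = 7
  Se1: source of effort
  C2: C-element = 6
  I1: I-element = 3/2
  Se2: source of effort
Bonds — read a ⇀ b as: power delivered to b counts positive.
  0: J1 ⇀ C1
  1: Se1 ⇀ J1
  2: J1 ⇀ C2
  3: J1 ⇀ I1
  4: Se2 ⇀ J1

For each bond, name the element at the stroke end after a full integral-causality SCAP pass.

β1 stroke→J1  (Se1: effort source, stroke at far end)
β4 stroke→J1  (Se2: effort source, stroke at far end)
β0 stroke→J1  (C1 outputs effort q/C1)
β2 stroke→J1  (C2 outputs effort q/C2)
β3 stroke→I1  (J1 needs exactly one f-in)

bond 0 |J1
bond 1 |J1
bond 2 |J1
bond 3 |I1
bond 4 |J1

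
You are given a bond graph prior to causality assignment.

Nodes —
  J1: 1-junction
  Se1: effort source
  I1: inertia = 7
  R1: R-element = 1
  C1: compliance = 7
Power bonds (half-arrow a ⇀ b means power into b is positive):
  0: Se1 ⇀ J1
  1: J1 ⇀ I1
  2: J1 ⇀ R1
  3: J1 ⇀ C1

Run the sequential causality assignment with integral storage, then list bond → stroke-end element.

bond 0 stroke→J1  (Se1 (Se) sets effort on bond)
bond 1 stroke→I1  (I1: I, integral causality)
bond 2 stroke→J1  (J1: bond 1 brought flow, rest push out)
bond 3 stroke→J1  (common-f at J1 fixed by 1)

b0 stroke at J1
b1 stroke at I1
b2 stroke at J1
b3 stroke at J1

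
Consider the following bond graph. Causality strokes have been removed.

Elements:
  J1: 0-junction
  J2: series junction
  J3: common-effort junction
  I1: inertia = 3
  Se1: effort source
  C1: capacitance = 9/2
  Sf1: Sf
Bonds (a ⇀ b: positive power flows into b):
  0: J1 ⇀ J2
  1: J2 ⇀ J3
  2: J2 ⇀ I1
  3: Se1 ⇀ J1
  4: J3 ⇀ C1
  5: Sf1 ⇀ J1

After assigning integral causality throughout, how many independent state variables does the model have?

2  (C1, I1 all integral)

β3 |J1  (Se1 (Se) sets effort on bond)
β5 |Sf1  (Sf1 (Sf) sets flow on bond)
β0 |J2  (0-jn J1 has e-setter on 3)
β2 |I1  (I1 integral (f out))
β1 |J2  (1-jn J2 has f-setter on 2)
β4 |J3  (only one effort-in slot at J3)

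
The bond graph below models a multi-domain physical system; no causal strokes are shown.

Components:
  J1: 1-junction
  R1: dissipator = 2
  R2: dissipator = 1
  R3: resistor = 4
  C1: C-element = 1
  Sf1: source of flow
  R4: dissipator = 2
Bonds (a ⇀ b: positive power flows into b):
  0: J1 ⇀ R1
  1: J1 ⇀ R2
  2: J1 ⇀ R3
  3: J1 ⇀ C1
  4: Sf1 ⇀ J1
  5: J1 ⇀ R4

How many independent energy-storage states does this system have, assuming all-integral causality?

bond 4 stroke at Sf1  (source Sf1 imposes f)
bond 0 stroke at J1  (common-f at J1 fixed by 4)
bond 1 stroke at J1  (J1: bond 4 brought flow, rest push out)
bond 2 stroke at J1  (common-f at J1 fixed by 4)
bond 3 stroke at J1  (J1: bond 4 brought flow, rest push out)
bond 5 stroke at J1  (common-f at J1 fixed by 4)

1  (C1 all integral)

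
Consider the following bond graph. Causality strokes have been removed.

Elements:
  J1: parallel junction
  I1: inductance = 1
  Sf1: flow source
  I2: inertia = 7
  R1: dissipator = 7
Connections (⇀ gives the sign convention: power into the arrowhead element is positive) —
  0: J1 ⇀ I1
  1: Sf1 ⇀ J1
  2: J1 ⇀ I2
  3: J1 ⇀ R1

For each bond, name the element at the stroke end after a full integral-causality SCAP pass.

#0 →I1
#1 →Sf1
#2 →I2
#3 →J1

b1 stroke at Sf1  (Sf1 (Sf) sets flow on bond)
b0 stroke at I1  (I1 outputs flow p/I1)
b2 stroke at I2  (I2 integral (f out))
b3 stroke at J1  (closing 0-jn rule on J1)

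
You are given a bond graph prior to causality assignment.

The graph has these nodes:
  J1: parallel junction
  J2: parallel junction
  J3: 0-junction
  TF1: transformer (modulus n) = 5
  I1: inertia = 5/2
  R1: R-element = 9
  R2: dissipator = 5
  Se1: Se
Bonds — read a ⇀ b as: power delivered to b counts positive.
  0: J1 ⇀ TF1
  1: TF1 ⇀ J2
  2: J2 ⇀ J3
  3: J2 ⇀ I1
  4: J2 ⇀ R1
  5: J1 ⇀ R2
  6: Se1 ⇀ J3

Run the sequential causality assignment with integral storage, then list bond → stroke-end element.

#6 stroke at J3  (source Se1 imposes e)
#2 stroke at J2  (J3: bond 6 brought effort, rest push out)
#1 stroke at TF1  (J2 effort already set via bond 2)
#3 stroke at I1  (J2 effort already set via bond 2)
#4 stroke at R1  (J2 effort already set via bond 2)
#0 stroke at J1  (TF1 one-in-one-out from 1)
#5 stroke at R2  (J1: bond 0 brought effort, rest push out)

β0 stroke at J1
β1 stroke at TF1
β2 stroke at J2
β3 stroke at I1
β4 stroke at R1
β5 stroke at R2
β6 stroke at J3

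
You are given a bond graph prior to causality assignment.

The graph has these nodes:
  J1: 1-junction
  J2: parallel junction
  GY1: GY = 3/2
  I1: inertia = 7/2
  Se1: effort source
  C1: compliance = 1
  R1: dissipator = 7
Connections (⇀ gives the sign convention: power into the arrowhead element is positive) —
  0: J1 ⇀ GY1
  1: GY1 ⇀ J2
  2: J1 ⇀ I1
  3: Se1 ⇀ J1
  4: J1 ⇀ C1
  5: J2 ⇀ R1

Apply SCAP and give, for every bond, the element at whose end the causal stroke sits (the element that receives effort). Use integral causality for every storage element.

bond 3 →J1  (Se1: effort source, stroke at far end)
bond 2 →I1  (I1: I, integral causality)
bond 0 →J1  (J1 flow already set via bond 2)
bond 4 →J1  (J1: bond 2 brought flow, rest push out)
bond 1 →J2  (through GY1, causality inverts; strokes same side of GY1)
bond 5 →R1  (J2: bond 1 brought effort, rest push out)

#0 →J1
#1 →J2
#2 →I1
#3 →J1
#4 →J1
#5 →R1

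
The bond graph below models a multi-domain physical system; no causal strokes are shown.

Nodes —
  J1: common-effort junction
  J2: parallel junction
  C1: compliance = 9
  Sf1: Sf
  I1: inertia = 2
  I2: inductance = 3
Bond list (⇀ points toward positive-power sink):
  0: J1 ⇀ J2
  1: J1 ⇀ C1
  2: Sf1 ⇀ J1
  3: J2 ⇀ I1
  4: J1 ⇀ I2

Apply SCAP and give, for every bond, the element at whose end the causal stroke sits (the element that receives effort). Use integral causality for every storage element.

b2 stroke→Sf1  (Sf1 fixes flow; stroke at Sf1)
b1 stroke→J1  (C1 integral (e out))
b0 stroke→J2  (common-e at J1 fixed by 1)
b4 stroke→I2  (0-jn J1 has e-setter on 1)
b3 stroke→I1  (common-e at J2 fixed by 0)

#0 stroke→J2
#1 stroke→J1
#2 stroke→Sf1
#3 stroke→I1
#4 stroke→I2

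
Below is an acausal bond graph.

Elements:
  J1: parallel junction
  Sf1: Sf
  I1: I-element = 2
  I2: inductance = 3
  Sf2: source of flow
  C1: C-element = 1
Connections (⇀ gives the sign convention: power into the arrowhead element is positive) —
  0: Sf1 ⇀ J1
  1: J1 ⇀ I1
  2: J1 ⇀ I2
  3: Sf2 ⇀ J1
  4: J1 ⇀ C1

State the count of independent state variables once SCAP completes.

bond 0 stroke→Sf1  (Sf1 (Sf) sets flow on bond)
bond 3 stroke→Sf2  (source Sf2 imposes f)
bond 1 stroke→I1  (I1 integral (f out))
bond 2 stroke→I2  (prefer integral on I2)
bond 4 stroke→J1  (closing 0-jn rule on J1)

3  (C1, I1, I2 all integral)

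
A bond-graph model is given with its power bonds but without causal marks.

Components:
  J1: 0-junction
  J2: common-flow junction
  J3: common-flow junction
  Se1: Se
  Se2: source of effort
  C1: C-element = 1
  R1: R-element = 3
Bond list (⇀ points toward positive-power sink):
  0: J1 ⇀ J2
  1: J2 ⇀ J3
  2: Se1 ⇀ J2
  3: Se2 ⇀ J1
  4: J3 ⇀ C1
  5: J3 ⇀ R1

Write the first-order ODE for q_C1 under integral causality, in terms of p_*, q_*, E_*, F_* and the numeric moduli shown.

dq_C1/dt = E_Se1/3 + E_Se2/3 - q_C1/3

β2 stroke at J2  (source Se1 imposes e)
β3 stroke at J1  (source Se2 imposes e)
β0 stroke at J2  (J1: bond 3 brought effort, rest push out)
β1 stroke at J3  (closing 1-jn rule on J2)
β4 stroke at J3  (C1: C, integral causality)
β5 stroke at R1  (closing 1-jn rule on J3)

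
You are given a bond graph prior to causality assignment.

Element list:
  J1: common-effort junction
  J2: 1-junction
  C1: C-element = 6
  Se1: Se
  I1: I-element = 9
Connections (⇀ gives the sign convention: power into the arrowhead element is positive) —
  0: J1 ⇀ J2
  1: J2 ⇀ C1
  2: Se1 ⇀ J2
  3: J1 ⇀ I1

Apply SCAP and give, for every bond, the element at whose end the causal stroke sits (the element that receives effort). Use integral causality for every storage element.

β0 stroke→J1
β1 stroke→J2
β2 stroke→J2
β3 stroke→I1

β2 →J2  (Se1: effort source, stroke at far end)
β1 →J2  (prefer integral on C1)
β0 →J1  (closing 1-jn rule on J2)
β3 →I1  (common-e at J1 fixed by 0)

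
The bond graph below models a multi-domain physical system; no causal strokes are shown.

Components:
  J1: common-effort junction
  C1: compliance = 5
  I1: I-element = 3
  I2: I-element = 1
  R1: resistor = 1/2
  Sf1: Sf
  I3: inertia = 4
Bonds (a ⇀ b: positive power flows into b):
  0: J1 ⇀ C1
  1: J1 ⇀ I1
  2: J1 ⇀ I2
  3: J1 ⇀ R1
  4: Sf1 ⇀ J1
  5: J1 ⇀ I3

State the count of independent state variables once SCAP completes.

#4 |Sf1  (source Sf1 imposes f)
#0 |J1  (prefer integral on C1)
#1 |I1  (J1 effort already set via bond 0)
#2 |I2  (J1: bond 0 brought effort, rest push out)
#3 |R1  (common-e at J1 fixed by 0)
#5 |I3  (J1: bond 0 brought effort, rest push out)

4  (C1, I1, I2, I3 all integral)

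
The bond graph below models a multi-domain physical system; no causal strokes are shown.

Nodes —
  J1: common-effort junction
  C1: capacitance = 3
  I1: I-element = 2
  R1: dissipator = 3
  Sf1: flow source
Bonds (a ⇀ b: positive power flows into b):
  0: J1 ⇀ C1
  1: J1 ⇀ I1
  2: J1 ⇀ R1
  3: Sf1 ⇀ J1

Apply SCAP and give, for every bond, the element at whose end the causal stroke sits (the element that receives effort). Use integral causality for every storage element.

b0 →J1
b1 →I1
b2 →R1
b3 →Sf1

#3 stroke→Sf1  (Sf1 (Sf) sets flow on bond)
#0 stroke→J1  (C1 integral (e out))
#1 stroke→I1  (J1 effort already set via bond 0)
#2 stroke→R1  (J1 effort already set via bond 0)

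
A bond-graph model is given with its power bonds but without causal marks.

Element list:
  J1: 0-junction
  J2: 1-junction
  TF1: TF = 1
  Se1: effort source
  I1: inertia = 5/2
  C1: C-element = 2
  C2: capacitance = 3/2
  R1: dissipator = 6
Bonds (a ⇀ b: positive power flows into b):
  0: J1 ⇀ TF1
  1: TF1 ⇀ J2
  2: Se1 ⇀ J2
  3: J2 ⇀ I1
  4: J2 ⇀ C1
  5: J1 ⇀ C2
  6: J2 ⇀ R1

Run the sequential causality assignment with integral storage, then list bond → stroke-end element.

bond 0 →TF1
bond 1 →J2
bond 2 →J2
bond 3 →I1
bond 4 →J2
bond 5 →J1
bond 6 →J2

#2 →J2  (Se1: effort source, stroke at far end)
#3 →I1  (I1: I, integral causality)
#1 →J2  (common-f at J2 fixed by 3)
#4 →J2  (J2: bond 3 brought flow, rest push out)
#6 →J2  (common-f at J2 fixed by 3)
#0 →TF1  (TF1: transformer flips bond 1)
#5 →J1  (only one effort-in slot at J1)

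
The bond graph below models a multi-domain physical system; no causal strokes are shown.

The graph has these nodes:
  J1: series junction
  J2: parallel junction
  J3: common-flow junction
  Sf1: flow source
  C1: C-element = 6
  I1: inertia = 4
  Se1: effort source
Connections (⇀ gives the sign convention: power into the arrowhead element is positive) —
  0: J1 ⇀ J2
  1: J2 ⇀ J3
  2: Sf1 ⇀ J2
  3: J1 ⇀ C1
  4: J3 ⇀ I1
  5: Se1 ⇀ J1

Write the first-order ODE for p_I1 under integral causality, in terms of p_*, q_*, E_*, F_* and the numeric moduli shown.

#2 stroke at Sf1  (Sf1 (Sf) sets flow on bond)
#5 stroke at J1  (Se1 (Se) sets effort on bond)
#3 stroke at J1  (C1 outputs effort q/C1)
#0 stroke at J2  (J1 needs exactly one f-in)
#1 stroke at J3  (0-jn J2 has e-setter on 0)
#4 stroke at I1  (J3: last free bond brings flow in)

dp_I1/dt = E_Se1 - q_C1/6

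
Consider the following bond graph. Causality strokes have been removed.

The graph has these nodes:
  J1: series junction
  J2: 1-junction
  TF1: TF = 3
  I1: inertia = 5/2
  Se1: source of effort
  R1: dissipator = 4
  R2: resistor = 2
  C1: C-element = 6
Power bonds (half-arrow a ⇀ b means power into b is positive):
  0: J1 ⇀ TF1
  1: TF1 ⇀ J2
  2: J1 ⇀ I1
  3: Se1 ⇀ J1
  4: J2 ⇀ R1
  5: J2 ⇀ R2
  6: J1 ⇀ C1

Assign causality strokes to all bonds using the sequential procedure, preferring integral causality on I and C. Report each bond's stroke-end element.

#0 stroke at J1
#1 stroke at TF1
#2 stroke at I1
#3 stroke at J1
#4 stroke at J2
#5 stroke at J2
#6 stroke at J1

β3 stroke→J1  (Se1: effort source, stroke at far end)
β2 stroke→I1  (I1 outputs flow p/I1)
β0 stroke→J1  (J1: bond 2 brought flow, rest push out)
β6 stroke→J1  (common-f at J1 fixed by 2)
β1 stroke→TF1  (through TF1, causality passes straight; one stroke at TF1)
β4 stroke→J2  (common-f at J2 fixed by 1)
β5 stroke→J2  (1-jn J2 has f-setter on 1)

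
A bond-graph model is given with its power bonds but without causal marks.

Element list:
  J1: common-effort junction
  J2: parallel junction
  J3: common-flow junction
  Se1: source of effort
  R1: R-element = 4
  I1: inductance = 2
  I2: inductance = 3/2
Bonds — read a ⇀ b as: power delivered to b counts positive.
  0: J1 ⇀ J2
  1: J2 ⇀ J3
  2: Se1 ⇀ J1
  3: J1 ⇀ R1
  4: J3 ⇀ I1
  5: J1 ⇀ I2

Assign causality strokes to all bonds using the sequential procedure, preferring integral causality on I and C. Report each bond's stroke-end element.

#2 stroke at J1  (Se1: effort source, stroke at far end)
#0 stroke at J2  (common-e at J1 fixed by 2)
#3 stroke at R1  (0-jn J1 has e-setter on 2)
#5 stroke at I2  (J1: bond 2 brought effort, rest push out)
#1 stroke at J3  (common-e at J2 fixed by 0)
#4 stroke at I1  (only one flow-in slot at J3)

#0 →J2
#1 →J3
#2 →J1
#3 →R1
#4 →I1
#5 →I2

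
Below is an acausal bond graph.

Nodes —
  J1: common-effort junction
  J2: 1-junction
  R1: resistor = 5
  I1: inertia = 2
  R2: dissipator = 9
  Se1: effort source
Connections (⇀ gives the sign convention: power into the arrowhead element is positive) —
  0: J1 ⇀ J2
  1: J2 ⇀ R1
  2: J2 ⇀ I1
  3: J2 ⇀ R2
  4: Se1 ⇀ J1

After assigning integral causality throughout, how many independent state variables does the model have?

β4 stroke at J1  (Se1: effort source, stroke at far end)
β0 stroke at J2  (0-jn J1 has e-setter on 4)
β2 stroke at I1  (I1 integral (f out))
β1 stroke at J2  (1-jn J2 has f-setter on 2)
β3 stroke at J2  (common-f at J2 fixed by 2)

1  (I1 all integral)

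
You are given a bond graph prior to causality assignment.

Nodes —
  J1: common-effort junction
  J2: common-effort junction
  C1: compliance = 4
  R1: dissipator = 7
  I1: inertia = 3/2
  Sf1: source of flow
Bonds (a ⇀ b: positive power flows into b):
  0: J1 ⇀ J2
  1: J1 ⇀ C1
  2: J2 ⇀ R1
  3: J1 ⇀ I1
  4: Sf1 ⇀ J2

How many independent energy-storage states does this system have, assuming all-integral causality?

2  (C1, I1 all integral)

b4 stroke→Sf1  (Sf1 (Sf) sets flow on bond)
b1 stroke→J1  (prefer integral on C1)
b0 stroke→J2  (common-e at J1 fixed by 1)
b3 stroke→I1  (J1 effort already set via bond 1)
b2 stroke→R1  (J2: bond 0 brought effort, rest push out)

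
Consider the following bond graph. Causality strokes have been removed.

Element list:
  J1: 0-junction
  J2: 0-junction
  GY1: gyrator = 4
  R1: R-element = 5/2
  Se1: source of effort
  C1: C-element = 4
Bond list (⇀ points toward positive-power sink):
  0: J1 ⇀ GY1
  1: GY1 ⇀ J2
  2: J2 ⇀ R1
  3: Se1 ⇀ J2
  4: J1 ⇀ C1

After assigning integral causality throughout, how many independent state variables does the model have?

#3 stroke at J2  (Se1: effort source, stroke at far end)
#1 stroke at GY1  (0-jn J2 has e-setter on 3)
#2 stroke at R1  (0-jn J2 has e-setter on 3)
#0 stroke at GY1  (GY1: gyrator matches bond 1)
#4 stroke at J1  (only one effort-in slot at J1)

1  (C1 all integral)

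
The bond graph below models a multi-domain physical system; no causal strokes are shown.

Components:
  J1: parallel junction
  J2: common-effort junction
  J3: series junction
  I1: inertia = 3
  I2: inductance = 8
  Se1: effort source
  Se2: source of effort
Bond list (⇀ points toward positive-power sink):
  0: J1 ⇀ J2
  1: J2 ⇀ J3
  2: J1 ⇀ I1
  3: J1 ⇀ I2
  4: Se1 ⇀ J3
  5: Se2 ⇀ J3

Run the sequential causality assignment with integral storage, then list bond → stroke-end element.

bond 0 |J1
bond 1 |J2
bond 2 |I1
bond 3 |I2
bond 4 |J3
bond 5 |J3

bond 4 stroke→J3  (Se1: effort source, stroke at far end)
bond 5 stroke→J3  (Se2: effort source, stroke at far end)
bond 1 stroke→J2  (closing 1-jn rule on J3)
bond 0 stroke→J1  (common-e at J2 fixed by 1)
bond 2 stroke→I1  (0-jn J1 has e-setter on 0)
bond 3 stroke→I2  (common-e at J1 fixed by 0)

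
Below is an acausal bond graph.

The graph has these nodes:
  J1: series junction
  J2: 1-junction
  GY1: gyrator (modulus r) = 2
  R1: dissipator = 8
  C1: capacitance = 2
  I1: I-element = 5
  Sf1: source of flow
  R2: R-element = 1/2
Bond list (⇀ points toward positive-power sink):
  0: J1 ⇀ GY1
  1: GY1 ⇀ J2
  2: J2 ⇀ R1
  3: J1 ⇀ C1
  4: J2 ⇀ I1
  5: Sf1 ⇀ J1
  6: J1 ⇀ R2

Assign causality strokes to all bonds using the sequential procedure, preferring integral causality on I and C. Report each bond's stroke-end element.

b5 stroke→Sf1  (Sf1 (Sf) sets flow on bond)
b0 stroke→J1  (common-f at J1 fixed by 5)
b3 stroke→J1  (common-f at J1 fixed by 5)
b6 stroke→J1  (J1: bond 5 brought flow, rest push out)
b1 stroke→J2  (GY1: gyrator matches bond 0)
b4 stroke→I1  (prefer integral on I1)
b2 stroke→J2  (1-jn J2 has f-setter on 4)

#0 →J1
#1 →J2
#2 →J2
#3 →J1
#4 →I1
#5 →Sf1
#6 →J1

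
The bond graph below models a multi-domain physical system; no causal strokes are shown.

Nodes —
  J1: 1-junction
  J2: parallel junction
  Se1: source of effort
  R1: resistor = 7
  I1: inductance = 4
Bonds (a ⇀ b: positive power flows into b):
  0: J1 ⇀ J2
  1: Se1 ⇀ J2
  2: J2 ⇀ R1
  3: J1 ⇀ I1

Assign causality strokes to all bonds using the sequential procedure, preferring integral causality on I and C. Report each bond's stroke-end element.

bond 0 stroke at J1
bond 1 stroke at J2
bond 2 stroke at R1
bond 3 stroke at I1

#1 stroke→J2  (Se1: effort source, stroke at far end)
#0 stroke→J1  (0-jn J2 has e-setter on 1)
#2 stroke→R1  (J2: bond 1 brought effort, rest push out)
#3 stroke→I1  (J1 needs exactly one f-in)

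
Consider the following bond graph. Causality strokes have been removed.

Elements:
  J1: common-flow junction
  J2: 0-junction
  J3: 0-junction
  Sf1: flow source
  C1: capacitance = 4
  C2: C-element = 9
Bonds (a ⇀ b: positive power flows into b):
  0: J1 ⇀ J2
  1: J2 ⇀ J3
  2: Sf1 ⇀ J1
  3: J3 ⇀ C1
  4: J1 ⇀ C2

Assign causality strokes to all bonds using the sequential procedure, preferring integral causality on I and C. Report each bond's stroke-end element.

#0 stroke at J1
#1 stroke at J2
#2 stroke at Sf1
#3 stroke at J3
#4 stroke at J1

β2 →Sf1  (Sf1: flow source, stroke at near end)
β0 →J1  (J1: bond 2 brought flow, rest push out)
β4 →J1  (1-jn J1 has f-setter on 2)
β1 →J2  (only one effort-in slot at J2)
β3 →J3  (only one effort-in slot at J3)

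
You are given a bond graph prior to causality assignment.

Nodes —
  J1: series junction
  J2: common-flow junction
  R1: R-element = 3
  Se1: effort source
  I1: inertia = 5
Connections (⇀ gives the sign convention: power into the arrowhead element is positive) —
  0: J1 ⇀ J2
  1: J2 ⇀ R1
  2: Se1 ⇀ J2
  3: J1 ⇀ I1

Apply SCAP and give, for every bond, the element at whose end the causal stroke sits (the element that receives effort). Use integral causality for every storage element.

bond 0 stroke at J1
bond 1 stroke at J2
bond 2 stroke at J2
bond 3 stroke at I1

#2 stroke at J2  (Se1 fixes effort; stroke away)
#3 stroke at I1  (prefer integral on I1)
#0 stroke at J1  (common-f at J1 fixed by 3)
#1 stroke at J2  (common-f at J2 fixed by 0)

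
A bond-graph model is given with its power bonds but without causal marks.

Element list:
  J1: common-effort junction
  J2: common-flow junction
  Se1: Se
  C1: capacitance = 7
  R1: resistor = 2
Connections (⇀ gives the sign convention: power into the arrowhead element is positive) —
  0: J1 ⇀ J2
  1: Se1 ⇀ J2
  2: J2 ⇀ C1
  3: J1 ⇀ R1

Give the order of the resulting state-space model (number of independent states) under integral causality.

1  (C1 all integral)

bond 1 →J2  (source Se1 imposes e)
bond 2 →J2  (C1 outputs effort q/C1)
bond 0 →J1  (J2 needs exactly one f-in)
bond 3 →R1  (0-jn J1 has e-setter on 0)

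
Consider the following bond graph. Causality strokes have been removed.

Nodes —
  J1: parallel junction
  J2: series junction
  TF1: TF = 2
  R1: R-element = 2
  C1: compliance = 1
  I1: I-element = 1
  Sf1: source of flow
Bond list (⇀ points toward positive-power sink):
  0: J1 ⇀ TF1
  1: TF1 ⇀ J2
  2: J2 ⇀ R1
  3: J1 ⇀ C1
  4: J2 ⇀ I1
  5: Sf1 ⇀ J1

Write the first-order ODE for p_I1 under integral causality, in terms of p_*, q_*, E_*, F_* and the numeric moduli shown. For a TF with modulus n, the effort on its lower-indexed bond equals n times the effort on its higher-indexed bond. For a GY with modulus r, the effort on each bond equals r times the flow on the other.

bond 5 →Sf1  (Sf1 fixes flow; stroke at Sf1)
bond 3 →J1  (C1: C, integral causality)
bond 0 →TF1  (J1 effort already set via bond 3)
bond 1 →J2  (TF1 one-in-one-out from 0)
bond 4 →I1  (I1: I, integral causality)
bond 2 →J2  (J2: bond 4 brought flow, rest push out)

dp_I1/dt = -2*p_I1 + q_C1/2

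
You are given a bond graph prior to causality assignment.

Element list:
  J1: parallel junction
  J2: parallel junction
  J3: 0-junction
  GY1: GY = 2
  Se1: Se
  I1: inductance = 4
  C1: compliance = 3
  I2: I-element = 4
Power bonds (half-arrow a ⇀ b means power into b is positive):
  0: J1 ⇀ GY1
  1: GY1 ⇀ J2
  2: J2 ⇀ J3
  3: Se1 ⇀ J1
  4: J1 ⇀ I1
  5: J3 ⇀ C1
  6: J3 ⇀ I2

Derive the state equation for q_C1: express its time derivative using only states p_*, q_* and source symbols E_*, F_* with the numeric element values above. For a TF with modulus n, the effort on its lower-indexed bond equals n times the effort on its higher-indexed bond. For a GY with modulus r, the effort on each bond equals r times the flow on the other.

dq_C1/dt = E_Se1/2 - p_I2/4

b3 →J1  (Se1 (Se) sets effort on bond)
b0 →GY1  (common-e at J1 fixed by 3)
b4 →I1  (0-jn J1 has e-setter on 3)
b1 →GY1  (through GY1, causality inverts; strokes same side of GY1)
b2 →J2  (closing 0-jn rule on J2)
b5 →J3  (C1 integral (e out))
b6 →I2  (0-jn J3 has e-setter on 5)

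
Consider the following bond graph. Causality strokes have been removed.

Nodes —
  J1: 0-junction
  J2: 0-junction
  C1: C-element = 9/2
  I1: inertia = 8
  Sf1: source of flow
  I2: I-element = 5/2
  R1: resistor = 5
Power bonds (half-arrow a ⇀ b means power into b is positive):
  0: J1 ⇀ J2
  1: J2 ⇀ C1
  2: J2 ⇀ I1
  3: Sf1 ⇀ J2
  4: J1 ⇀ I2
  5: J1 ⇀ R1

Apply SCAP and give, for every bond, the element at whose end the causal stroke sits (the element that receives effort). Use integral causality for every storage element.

#3 stroke at Sf1  (source Sf1 imposes f)
#1 stroke at J2  (C1 outputs effort q/C1)
#0 stroke at J1  (0-jn J2 has e-setter on 1)
#2 stroke at I1  (common-e at J2 fixed by 1)
#4 stroke at I2  (J1: bond 0 brought effort, rest push out)
#5 stroke at R1  (common-e at J1 fixed by 0)

#0 stroke→J1
#1 stroke→J2
#2 stroke→I1
#3 stroke→Sf1
#4 stroke→I2
#5 stroke→R1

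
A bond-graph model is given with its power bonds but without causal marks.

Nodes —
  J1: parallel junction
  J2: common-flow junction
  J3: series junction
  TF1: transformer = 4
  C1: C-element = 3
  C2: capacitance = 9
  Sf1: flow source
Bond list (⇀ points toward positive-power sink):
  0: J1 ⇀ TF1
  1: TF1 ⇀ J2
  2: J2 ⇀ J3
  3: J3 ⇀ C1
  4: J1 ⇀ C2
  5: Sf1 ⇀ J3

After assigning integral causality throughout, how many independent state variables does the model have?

bond 5 stroke→Sf1  (source Sf1 imposes f)
bond 2 stroke→J3  (common-f at J3 fixed by 5)
bond 3 stroke→J3  (J3: bond 5 brought flow, rest push out)
bond 1 stroke→J2  (1-jn J2 has f-setter on 2)
bond 0 stroke→TF1  (TF1: transformer flips bond 1)
bond 4 stroke→J1  (closing 0-jn rule on J1)

2  (C1, C2 all integral)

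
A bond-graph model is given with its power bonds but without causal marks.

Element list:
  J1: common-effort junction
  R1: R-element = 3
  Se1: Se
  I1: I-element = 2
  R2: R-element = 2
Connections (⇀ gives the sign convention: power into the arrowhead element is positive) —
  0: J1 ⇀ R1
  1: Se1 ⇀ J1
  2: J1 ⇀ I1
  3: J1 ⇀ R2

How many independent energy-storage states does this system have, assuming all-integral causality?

1  (I1 all integral)

b1 |J1  (Se1 (Se) sets effort on bond)
b0 |R1  (common-e at J1 fixed by 1)
b2 |I1  (0-jn J1 has e-setter on 1)
b3 |R2  (J1: bond 1 brought effort, rest push out)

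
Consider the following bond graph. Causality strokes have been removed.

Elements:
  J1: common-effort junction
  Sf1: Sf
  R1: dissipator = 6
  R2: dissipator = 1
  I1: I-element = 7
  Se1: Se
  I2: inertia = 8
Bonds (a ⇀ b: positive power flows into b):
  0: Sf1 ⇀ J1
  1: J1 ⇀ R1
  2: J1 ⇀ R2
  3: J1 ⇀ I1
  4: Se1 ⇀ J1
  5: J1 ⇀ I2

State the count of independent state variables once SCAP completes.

bond 0 stroke→Sf1  (Sf1: flow source, stroke at near end)
bond 4 stroke→J1  (source Se1 imposes e)
bond 1 stroke→R1  (J1: bond 4 brought effort, rest push out)
bond 2 stroke→R2  (J1 effort already set via bond 4)
bond 3 stroke→I1  (J1: bond 4 brought effort, rest push out)
bond 5 stroke→I2  (common-e at J1 fixed by 4)

2  (I1, I2 all integral)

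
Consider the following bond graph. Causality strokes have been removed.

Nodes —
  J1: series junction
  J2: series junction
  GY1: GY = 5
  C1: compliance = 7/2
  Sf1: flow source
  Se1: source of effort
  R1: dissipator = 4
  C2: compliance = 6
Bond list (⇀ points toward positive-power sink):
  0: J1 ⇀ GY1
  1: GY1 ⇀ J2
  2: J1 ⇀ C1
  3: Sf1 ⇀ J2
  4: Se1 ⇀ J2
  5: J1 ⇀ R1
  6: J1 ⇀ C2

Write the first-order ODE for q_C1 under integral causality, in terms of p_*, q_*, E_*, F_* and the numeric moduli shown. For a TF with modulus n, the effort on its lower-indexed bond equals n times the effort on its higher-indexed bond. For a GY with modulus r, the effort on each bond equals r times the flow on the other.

dq_C1/dt = -5*F_Sf1/4 - q_C1/14 - q_C2/24

#3 →Sf1  (Sf1 (Sf) sets flow on bond)
#4 →J2  (source Se1 imposes e)
#1 →J2  (J2: bond 3 brought flow, rest push out)
#0 →J1  (GY1 both-in/both-out from 1)
#2 →J1  (prefer integral on C1)
#6 →J1  (C2 integral (e out))
#5 →R1  (closing 1-jn rule on J1)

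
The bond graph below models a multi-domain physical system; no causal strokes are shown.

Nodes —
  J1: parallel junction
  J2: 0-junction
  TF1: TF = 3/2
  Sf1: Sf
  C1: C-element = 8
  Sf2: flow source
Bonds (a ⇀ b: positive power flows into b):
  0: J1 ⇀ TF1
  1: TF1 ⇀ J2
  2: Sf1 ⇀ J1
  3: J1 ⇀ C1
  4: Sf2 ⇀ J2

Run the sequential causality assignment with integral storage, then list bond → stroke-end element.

bond 2 stroke→Sf1  (Sf1 fixes flow; stroke at Sf1)
bond 4 stroke→Sf2  (Sf2 (Sf) sets flow on bond)
bond 1 stroke→J2  (J2: last free bond brings effort in)
bond 0 stroke→TF1  (TF1 one-in-one-out from 1)
bond 3 stroke→J1  (J1: last free bond brings effort in)

#0 stroke→TF1
#1 stroke→J2
#2 stroke→Sf1
#3 stroke→J1
#4 stroke→Sf2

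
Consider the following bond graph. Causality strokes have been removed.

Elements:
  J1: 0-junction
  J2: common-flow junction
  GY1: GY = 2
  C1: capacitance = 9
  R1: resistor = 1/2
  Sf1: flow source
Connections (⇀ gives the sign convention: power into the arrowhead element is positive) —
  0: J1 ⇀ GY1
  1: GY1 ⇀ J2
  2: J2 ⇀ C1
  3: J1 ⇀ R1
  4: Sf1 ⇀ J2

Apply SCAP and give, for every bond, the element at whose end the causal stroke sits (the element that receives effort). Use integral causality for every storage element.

#4 |Sf1  (Sf1 fixes flow; stroke at Sf1)
#1 |J2  (J2: bond 4 brought flow, rest push out)
#2 |J2  (common-f at J2 fixed by 4)
#0 |J1  (GY GY1: same side as bond 1)
#3 |R1  (common-e at J1 fixed by 0)

bond 0 stroke at J1
bond 1 stroke at J2
bond 2 stroke at J2
bond 3 stroke at R1
bond 4 stroke at Sf1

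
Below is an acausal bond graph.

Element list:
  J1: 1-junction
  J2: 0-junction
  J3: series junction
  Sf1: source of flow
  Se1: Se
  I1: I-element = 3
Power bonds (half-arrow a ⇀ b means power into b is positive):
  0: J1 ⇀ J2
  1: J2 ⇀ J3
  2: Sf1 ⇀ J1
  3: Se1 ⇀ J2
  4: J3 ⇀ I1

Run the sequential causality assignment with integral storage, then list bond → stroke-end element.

b0 stroke→J1
b1 stroke→J3
b2 stroke→Sf1
b3 stroke→J2
b4 stroke→I1

#2 stroke at Sf1  (Sf1 fixes flow; stroke at Sf1)
#3 stroke at J2  (source Se1 imposes e)
#0 stroke at J1  (J1: bond 2 brought flow, rest push out)
#1 stroke at J3  (J2: bond 3 brought effort, rest push out)
#4 stroke at I1  (J3: last free bond brings flow in)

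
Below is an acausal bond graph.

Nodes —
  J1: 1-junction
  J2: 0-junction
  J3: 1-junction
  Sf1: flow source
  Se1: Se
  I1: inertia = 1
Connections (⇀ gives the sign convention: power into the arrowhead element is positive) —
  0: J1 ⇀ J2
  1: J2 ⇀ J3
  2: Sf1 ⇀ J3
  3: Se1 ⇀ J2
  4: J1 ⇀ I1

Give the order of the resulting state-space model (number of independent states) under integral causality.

bond 2 →Sf1  (Sf1: flow source, stroke at near end)
bond 3 →J2  (source Se1 imposes e)
bond 0 →J1  (0-jn J2 has e-setter on 3)
bond 1 →J3  (0-jn J2 has e-setter on 3)
bond 4 →I1  (J1 needs exactly one f-in)

1  (I1 all integral)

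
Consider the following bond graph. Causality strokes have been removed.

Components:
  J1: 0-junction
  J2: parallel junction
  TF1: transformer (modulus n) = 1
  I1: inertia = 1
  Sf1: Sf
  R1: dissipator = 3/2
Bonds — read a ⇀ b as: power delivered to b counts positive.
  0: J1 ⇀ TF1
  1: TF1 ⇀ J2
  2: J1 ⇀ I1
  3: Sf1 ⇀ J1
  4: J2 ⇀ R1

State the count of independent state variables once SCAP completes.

b3 stroke→Sf1  (Sf1: flow source, stroke at near end)
b2 stroke→I1  (prefer integral on I1)
b0 stroke→J1  (J1: last free bond brings effort in)
b1 stroke→TF1  (TF1 one-in-one-out from 0)
b4 stroke→J2  (J2: last free bond brings effort in)

1  (I1 all integral)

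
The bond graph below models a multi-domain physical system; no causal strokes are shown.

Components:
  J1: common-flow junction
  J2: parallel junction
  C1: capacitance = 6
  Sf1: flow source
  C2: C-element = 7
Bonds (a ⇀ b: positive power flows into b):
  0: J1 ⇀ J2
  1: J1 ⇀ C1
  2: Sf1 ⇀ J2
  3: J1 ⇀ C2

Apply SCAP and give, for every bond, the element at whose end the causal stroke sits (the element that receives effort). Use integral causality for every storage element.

#2 stroke at Sf1  (source Sf1 imposes f)
#0 stroke at J2  (closing 0-jn rule on J2)
#1 stroke at J1  (J1 flow already set via bond 0)
#3 stroke at J1  (common-f at J1 fixed by 0)

#0 stroke at J2
#1 stroke at J1
#2 stroke at Sf1
#3 stroke at J1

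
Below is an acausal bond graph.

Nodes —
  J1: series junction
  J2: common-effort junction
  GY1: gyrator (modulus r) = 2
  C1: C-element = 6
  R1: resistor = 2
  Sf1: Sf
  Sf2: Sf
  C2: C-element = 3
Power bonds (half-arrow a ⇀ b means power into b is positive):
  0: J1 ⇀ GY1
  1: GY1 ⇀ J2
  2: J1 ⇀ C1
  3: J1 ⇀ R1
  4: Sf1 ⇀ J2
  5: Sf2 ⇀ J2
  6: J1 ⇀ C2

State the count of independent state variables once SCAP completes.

b4 stroke→Sf1  (Sf1 fixes flow; stroke at Sf1)
b5 stroke→Sf2  (Sf2 (Sf) sets flow on bond)
b1 stroke→J2  (J2 needs exactly one e-in)
b0 stroke→J1  (through GY1, causality inverts; strokes same side of GY1)
b2 stroke→J1  (C1 integral (e out))
b6 stroke→J1  (prefer integral on C2)
b3 stroke→R1  (closing 1-jn rule on J1)

2  (C1, C2 all integral)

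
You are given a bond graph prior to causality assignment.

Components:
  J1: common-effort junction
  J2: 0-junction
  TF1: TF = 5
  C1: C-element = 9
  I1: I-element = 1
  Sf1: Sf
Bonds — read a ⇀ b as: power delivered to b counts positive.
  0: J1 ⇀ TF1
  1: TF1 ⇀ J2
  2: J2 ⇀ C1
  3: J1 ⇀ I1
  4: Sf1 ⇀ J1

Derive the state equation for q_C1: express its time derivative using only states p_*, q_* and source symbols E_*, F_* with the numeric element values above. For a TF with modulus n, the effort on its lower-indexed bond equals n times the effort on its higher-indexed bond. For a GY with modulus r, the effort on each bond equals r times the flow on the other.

bond 4 →Sf1  (Sf1: flow source, stroke at near end)
bond 2 →J2  (prefer integral on C1)
bond 1 →TF1  (0-jn J2 has e-setter on 2)
bond 0 →J1  (TF1 one-in-one-out from 1)
bond 3 →I1  (0-jn J1 has e-setter on 0)

dq_C1/dt = 5*F_Sf1 - 5*p_I1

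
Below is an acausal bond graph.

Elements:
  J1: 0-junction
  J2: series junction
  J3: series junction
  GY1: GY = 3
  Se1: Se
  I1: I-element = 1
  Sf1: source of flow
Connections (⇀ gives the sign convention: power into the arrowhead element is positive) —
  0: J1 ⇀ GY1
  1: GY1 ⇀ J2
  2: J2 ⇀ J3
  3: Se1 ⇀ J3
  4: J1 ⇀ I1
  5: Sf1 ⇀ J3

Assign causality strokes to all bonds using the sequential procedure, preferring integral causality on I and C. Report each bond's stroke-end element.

b0 |J1
b1 |J2
b2 |J3
b3 |J3
b4 |I1
b5 |Sf1

bond 3 |J3  (source Se1 imposes e)
bond 5 |Sf1  (Sf1 (Sf) sets flow on bond)
bond 2 |J3  (common-f at J3 fixed by 5)
bond 1 |J2  (J2: bond 2 brought flow, rest push out)
bond 0 |J1  (GY1 both-in/both-out from 1)
bond 4 |I1  (J1 effort already set via bond 0)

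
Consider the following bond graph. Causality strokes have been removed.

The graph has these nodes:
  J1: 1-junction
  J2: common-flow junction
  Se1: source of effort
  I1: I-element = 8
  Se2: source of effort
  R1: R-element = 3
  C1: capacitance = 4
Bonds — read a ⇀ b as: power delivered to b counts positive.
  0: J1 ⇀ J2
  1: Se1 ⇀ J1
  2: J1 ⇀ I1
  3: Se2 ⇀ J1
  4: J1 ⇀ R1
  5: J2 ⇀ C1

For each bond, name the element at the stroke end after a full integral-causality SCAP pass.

#1 stroke→J1  (Se1: effort source, stroke at far end)
#3 stroke→J1  (Se2 fixes effort; stroke away)
#2 stroke→I1  (I1: I, integral causality)
#0 stroke→J1  (1-jn J1 has f-setter on 2)
#4 stroke→J1  (1-jn J1 has f-setter on 2)
#5 stroke→J2  (J2: bond 0 brought flow, rest push out)

#0 stroke at J1
#1 stroke at J1
#2 stroke at I1
#3 stroke at J1
#4 stroke at J1
#5 stroke at J2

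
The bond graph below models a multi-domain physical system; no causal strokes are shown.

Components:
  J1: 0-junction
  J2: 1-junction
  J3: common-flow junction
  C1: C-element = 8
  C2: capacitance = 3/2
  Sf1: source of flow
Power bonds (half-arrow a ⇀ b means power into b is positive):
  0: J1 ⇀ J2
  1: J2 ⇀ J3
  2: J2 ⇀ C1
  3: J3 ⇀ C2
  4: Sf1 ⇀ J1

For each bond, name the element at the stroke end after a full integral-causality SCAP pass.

#4 stroke at Sf1  (Sf1: flow source, stroke at near end)
#0 stroke at J1  (J1 needs exactly one e-in)
#1 stroke at J2  (J2 flow already set via bond 0)
#2 stroke at J2  (common-f at J2 fixed by 0)
#3 stroke at J3  (J3 flow already set via bond 1)

bond 0 stroke→J1
bond 1 stroke→J2
bond 2 stroke→J2
bond 3 stroke→J3
bond 4 stroke→Sf1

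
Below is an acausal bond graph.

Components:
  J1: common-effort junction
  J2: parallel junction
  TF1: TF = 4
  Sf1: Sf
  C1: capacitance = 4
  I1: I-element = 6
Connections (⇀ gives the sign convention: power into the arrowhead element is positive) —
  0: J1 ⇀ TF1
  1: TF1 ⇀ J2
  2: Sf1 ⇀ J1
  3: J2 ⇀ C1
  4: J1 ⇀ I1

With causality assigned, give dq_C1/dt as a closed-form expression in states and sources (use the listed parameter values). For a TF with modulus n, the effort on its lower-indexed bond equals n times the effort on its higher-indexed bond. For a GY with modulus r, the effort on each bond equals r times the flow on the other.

dq_C1/dt = 4*F_Sf1 - 2*p_I1/3

#2 →Sf1  (Sf1 fixes flow; stroke at Sf1)
#3 →J2  (prefer integral on C1)
#1 →TF1  (common-e at J2 fixed by 3)
#0 →J1  (through TF1, causality passes straight; one stroke at TF1)
#4 →I1  (0-jn J1 has e-setter on 0)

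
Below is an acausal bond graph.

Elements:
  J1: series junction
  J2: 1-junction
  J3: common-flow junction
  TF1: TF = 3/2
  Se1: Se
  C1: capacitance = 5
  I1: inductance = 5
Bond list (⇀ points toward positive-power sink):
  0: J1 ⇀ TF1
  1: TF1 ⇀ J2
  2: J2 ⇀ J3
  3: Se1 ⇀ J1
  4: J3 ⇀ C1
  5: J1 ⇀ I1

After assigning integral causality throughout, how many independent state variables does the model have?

2  (C1, I1 all integral)

b3 stroke at J1  (Se1: effort source, stroke at far end)
b4 stroke at J3  (C1 integral (e out))
b2 stroke at J2  (J3 needs exactly one f-in)
b1 stroke at TF1  (J2: last free bond brings flow in)
b0 stroke at J1  (through TF1, causality passes straight; one stroke at TF1)
b5 stroke at I1  (J1 needs exactly one f-in)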